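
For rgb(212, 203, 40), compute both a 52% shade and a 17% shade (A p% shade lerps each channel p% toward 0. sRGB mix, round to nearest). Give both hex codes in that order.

#666113, #B0A821

52% shade:
  R: 212 + 0.52×(0−212) = 212 − 110.24 = 101.76 → 102
  G: 203 − 105.56 = 97.44 → 97
  B: 40 + 0.52×(0−40) = 40 − 20.8 = 19.2 → 19
  → #666113
17% shade:
  R: 212 + 0.17×(0−212) = 212 − 36.04 = 175.96 → 176
  G: 203 + 0.17×(0−203) = 203 − 34.51 = 168.49 → 168
  B: 40 − 6.8 = 33.2 → 33
  → #B0A821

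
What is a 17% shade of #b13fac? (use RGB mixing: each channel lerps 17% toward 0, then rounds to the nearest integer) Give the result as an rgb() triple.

rgb(147, 52, 143)

#b13fac is rgb(177, 63, 172).
A 17% shade moves each channel 17% toward 0:
  R: 177 + 0.17×(0−177) = 177 − 30.09 = 146.91 → 147
  G: 63 − 10.71 = 52.29 → 52
  B: 172 − 29.24 = 142.76 → 143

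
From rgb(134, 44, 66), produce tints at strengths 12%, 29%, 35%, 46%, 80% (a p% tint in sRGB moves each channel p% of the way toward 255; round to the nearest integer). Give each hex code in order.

12%: (134 + 14.52 = 148.52→149, 44 + 25.32 = 69.32→69, 66 + 22.68 = 88.68→89) → #954559
29%: (134 + 35.09 = 169.09→169, 44 + 61.19 = 105.19→105, 66 + 54.81 = 120.81→121) → #a96979
35%: (134 + 42.35 = 176.35→176, 44 + 73.85 = 117.85→118, 66 + 66.15 = 132.15→132) → #b07684
46%: (134 + 55.66 = 189.66→190, 44 + 97.06 = 141.06→141, 66 + 86.94 = 152.94→153) → #be8d99
80%: (134 + 96.8 = 230.8→231, 44 + 168.8 = 212.8→213, 66 + 151.2 = 217.2→217) → #e7d5d9

#954559, #a96979, #b07684, #be8d99, #e7d5d9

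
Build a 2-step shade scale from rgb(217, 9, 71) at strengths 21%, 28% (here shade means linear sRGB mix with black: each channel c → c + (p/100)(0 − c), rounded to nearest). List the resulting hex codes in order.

21%: (217 − 45.57 = 171.43→171, 9 − 1.89 = 7.11→7, 71 − 14.91 = 56.09→56) → #ab0738
28%: (217 − 60.76 = 156.24→156, 9 − 2.52 = 6.48→6, 71 − 19.88 = 51.12→51) → #9c0633

#ab0738, #9c0633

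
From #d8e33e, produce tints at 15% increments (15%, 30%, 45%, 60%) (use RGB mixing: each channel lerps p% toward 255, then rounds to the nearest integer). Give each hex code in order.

#dee75b, #e4eb78, #eaf095, #eff4b2

#d8e33e is rgb(216, 227, 62).
15%: (216 + 5.85 = 221.85→222, 227 + 4.2 = 231.2→231, 62 + 28.95 = 90.95→91) → #dee75b
30%: (216 + 11.7 = 227.7→228, 227 + 8.4 = 235.4→235, 62 + 57.9 = 119.9→120) → #e4eb78
45%: (216 + 17.55 = 233.55→234, 227 + 12.6 = 239.6→240, 62 + 86.85 = 148.85→149) → #eaf095
60%: (216 + 23.4 = 239.4→239, 227 + 16.8 = 243.8→244, 62 + 115.8 = 177.8→178) → #eff4b2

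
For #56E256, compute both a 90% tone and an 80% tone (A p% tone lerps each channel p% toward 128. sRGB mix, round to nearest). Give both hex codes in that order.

#7C8A7C, #789478

#56E256 is rgb(86, 226, 86).
90% tone:
  R: 86 + 0.9×(128−86) = 86 + 37.8 = 123.8 → 124
  G: 226 + 0.9×(128−226) = 226 − 88.2 = 137.8 → 138
  B: 86 + 37.8 = 123.8 → 124
  → #7C8A7C
80% tone:
  R: 86 + 0.8×(128−86) = 86 + 33.6 = 119.6 → 120
  G: 226 + 0.8×(128−226) = 226 − 78.4 = 147.6 → 148
  B: 86 + 33.6 = 119.6 → 120
  → #789478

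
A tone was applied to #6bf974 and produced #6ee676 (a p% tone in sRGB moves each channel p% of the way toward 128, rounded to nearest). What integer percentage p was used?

16%

#6bf974 is rgb(107, 249, 116); #6ee676 is rgb(110, 230, 118).
On the G channel (widest range): 230 ≈ 249 + (p/100)(128 − 249), so p ≈ 100×(230 − 249)/(128 − 249) = -1900/-121 = 15.70.
p = 16 reproduces all three channels after rounding.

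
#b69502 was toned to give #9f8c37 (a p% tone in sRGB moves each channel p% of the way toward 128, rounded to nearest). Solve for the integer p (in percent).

42%

#b69502 is rgb(182, 149, 2); #9f8c37 is rgb(159, 140, 55).
On the B channel (widest range): 55 ≈ 2 + (p/100)(128 − 2), so p ≈ 100×(55 − 2)/(128 − 2) = 5300/126 = 42.06.
p = 42 reproduces all three channels after rounding.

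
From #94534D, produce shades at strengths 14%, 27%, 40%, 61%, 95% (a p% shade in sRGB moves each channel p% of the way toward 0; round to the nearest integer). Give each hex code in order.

#7F4742, #6C3D38, #59322E, #3A201E, #070404

#94534D is rgb(148, 83, 77).
14%: (148 − 20.72 = 127.28→127, 83 − 11.62 = 71.38→71, 77 − 10.78 = 66.22→66) → #7F4742
27%: (148 − 39.96 = 108.04→108, 83 − 22.41 = 60.59→61, 77 − 20.79 = 56.21→56) → #6C3D38
40%: (148 − 59.2 = 88.8→89, 83 − 33.2 = 49.8→50, 77 − 30.8 = 46.2→46) → #59322E
61%: (148 − 90.28 = 57.72→58, 83 − 50.63 = 32.37→32, 77 − 46.97 = 30.03→30) → #3A201E
95%: (148 − 140.6 = 7.4→7, 83 − 78.85 = 4.15→4, 77 − 73.15 = 3.85→4) → #070404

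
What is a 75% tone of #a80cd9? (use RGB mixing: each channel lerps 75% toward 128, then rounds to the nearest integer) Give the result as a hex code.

#8a6396

#a80cd9 is rgb(168, 12, 217).
Per channel, c → c + 0.75(128 − c):
  R: 168 − 30 = 138 → 138
  G: 12 + 87 = 99 → 99
  B: 217 − 66.75 = 150.25 → 150
rgb(138, 99, 150) = #8a6396.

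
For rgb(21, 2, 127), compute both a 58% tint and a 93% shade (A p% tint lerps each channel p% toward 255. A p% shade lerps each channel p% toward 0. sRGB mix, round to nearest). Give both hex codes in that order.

58% tint:
  R: 21 + 135.72 = 156.72 → 157
  G: 2 + 0.58×(255−2) = 2 + 146.74 = 148.74 → 149
  B: 127 + 0.58×(255−127) = 127 + 74.24 = 201.24 → 201
  → #9D95C9
93% shade:
  R: 21 + 0.93×(0−21) = 21 − 19.53 = 1.47 → 1
  G: 2 + 0.93×(0−2) = 2 − 1.86 = 0.14 → 0
  B: 127 − 118.11 = 8.89 → 9
  → #010009

#9D95C9, #010009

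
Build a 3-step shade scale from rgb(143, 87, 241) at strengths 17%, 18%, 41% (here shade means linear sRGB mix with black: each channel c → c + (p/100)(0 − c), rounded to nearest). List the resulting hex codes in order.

#7748c8, #7547c6, #54338e

17%: (143 − 24.31 = 118.69→119, 87 − 14.79 = 72.21→72, 241 − 40.97 = 200.03→200) → #7748c8
18%: (143 − 25.74 = 117.26→117, 87 − 15.66 = 71.34→71, 241 − 43.38 = 197.62→198) → #7547c6
41%: (143 − 58.63 = 84.37→84, 87 − 35.67 = 51.33→51, 241 − 98.81 = 142.19→142) → #54338e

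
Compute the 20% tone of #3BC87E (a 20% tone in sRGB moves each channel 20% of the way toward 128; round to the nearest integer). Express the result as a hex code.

#49BA7E

#3BC87E is rgb(59, 200, 126).
A 20% tone moves each channel 20% toward 128:
  R: 59 + 0.2×(128−59) = 59 + 13.8 = 72.8 → 73
  G: 200 + 0.2×(128−200) = 200 − 14.4 = 185.6 → 186
  B: 126 + 0.2×(128−126) = 126 + 0.4 = 126.4 → 126
rgb(73, 186, 126) = #49BA7E.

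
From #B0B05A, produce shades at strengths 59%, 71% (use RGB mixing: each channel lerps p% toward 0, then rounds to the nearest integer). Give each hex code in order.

#B0B05A is rgb(176, 176, 90).
59%: (176 − 103.84 = 72.16→72, 176 − 103.84 = 72.16→72, 90 − 53.1 = 36.9→37) → #484825
71%: (176 − 124.96 = 51.04→51, 176 − 124.96 = 51.04→51, 90 − 63.9 = 26.1→26) → #33331A

#484825, #33331A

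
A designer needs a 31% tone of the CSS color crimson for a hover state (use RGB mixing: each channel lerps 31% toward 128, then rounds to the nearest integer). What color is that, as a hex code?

CSS crimson is rgb(220, 20, 60).
A 31% tone moves each channel 31% toward 128:
  R: 220 − 28.52 = 191.48 → 191
  G: 20 + 33.48 = 53.48 → 53
  B: 60 + 21.08 = 81.08 → 81
rgb(191, 53, 81) = #BF3551.

#BF3551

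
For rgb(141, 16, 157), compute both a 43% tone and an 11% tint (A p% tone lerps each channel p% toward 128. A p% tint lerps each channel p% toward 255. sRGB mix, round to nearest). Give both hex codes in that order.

43% tone:
  R: 141 + 0.43×(128−141) = 141 − 5.59 = 135.41 → 135
  G: 16 + 0.43×(128−16) = 16 + 48.16 = 64.16 → 64
  B: 157 + 0.43×(128−157) = 157 − 12.47 = 144.53 → 145
  → #874091
11% tint:
  R: 141 + 12.54 = 153.54 → 154
  G: 16 + 26.29 = 42.29 → 42
  B: 157 + 10.78 = 167.78 → 168
  → #9A2AA8

#874091, #9A2AA8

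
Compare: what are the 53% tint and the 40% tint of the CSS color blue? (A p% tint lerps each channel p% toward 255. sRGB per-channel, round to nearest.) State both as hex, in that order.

CSS blue is rgb(0, 0, 255).
53% tint:
  R: 0 + 135.15 = 135.15 → 135
  G: 0 + 0.53×(255−0) = 0 + 135.15 = 135.15 → 135
  B: 255 + 0.53×(255−255) = 255 + 0 = 255 → 255
  → #8787FF
40% tint:
  R: 0 + 102 = 102 → 102
  G: 0 + 102 = 102 → 102
  B: 255 + 0.4×(255−255) = 255 + 0 = 255 → 255
  → #6666FF

#8787FF, #6666FF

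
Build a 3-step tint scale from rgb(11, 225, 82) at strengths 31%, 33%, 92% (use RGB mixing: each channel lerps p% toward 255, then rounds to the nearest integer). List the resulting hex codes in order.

#57ea88, #5ceb8b, #ebfdf1

31%: (11 + 75.64 = 86.64→87, 225 + 9.3 = 234.3→234, 82 + 53.63 = 135.63→136) → #57ea88
33%: (11 + 80.52 = 91.52→92, 225 + 9.9 = 234.9→235, 82 + 57.09 = 139.09→139) → #5ceb8b
92%: (11 + 224.48 = 235.48→235, 225 + 27.6 = 252.6→253, 82 + 159.16 = 241.16→241) → #ebfdf1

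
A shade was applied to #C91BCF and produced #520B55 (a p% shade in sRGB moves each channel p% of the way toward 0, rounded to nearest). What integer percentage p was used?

#C91BCF is rgb(201, 27, 207); #520B55 is rgb(82, 11, 85).
On the B channel (widest range): 85 ≈ 207 + (p/100)(0 − 207), so p ≈ 100×(85 − 207)/(0 − 207) = -12200/-207 = 58.94.
p = 59 reproduces all three channels after rounding.

59%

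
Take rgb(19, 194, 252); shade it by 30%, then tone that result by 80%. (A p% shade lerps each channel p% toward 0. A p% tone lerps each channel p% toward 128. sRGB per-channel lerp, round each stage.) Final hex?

#69828a

A 30% shade moves each channel 30% toward 0:
  R: 19 − 5.7 = 13.3 → 13
  G: 194 + 0.3×(0−194) = 194 − 58.2 = 135.8 → 136
  B: 252 − 75.6 = 176.4 → 176
After the shade: rgb(13, 136, 176) = #0d88b0.
Lerp each channel 80% toward 128:
  R: 13 + 0.8×(128−13) = 13 + 92 = 105 → 105
  G: 136 − 6.4 = 129.6 → 130
  B: 176 − 38.4 = 137.6 → 138
rgb(105, 130, 138) = #69828a.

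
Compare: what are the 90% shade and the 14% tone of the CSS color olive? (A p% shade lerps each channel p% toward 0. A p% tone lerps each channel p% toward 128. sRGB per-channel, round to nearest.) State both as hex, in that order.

#0d0d00, #808012

CSS olive is rgb(128, 128, 0).
90% shade:
  R: 128 + 0.9×(0−128) = 128 − 115.2 = 12.8 → 13
  G: 128 − 115.2 = 12.8 → 13
  B: 0 + 0 = 0 → 0
  → #0d0d00
14% tone:
  R: 128 + 0.14×(128−128) = 128 + 0 = 128 → 128
  G: 128 + 0 = 128 → 128
  B: 0 + 17.92 = 17.92 → 18
  → #808012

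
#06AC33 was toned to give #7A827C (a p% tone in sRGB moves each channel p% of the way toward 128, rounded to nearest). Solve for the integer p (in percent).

#06AC33 is rgb(6, 172, 51); #7A827C is rgb(122, 130, 124).
On the R channel (widest range): 122 ≈ 6 + (p/100)(128 − 6), so p ≈ 100×(122 − 6)/(128 − 6) = 11600/122 = 95.08.
p = 95 reproduces all three channels after rounding.

95%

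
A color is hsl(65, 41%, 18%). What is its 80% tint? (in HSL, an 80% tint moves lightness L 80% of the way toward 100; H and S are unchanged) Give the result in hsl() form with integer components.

hsl(65, 41%, 84%)

L moves 80% from 18 toward 100: 18 + 65.6 = 83.6 → 84.
H and S are unchanged.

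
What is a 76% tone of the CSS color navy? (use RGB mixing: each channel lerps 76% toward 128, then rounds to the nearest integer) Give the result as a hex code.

CSS navy is rgb(0, 0, 128).
A 76% tone moves each channel 76% toward 128:
  R: 0 + 0.76×(128−0) = 0 + 97.28 = 97.28 → 97
  G: 0 + 0.76×(128−0) = 0 + 97.28 = 97.28 → 97
  B: 128 + 0 = 128 → 128
rgb(97, 97, 128) = #616180.

#616180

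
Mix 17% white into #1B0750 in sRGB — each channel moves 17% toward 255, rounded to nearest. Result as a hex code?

#42316E

#1B0750 is rgb(27, 7, 80).
Lerp each channel 17% toward 255:
  R: 27 + 0.17×(255−27) = 27 + 38.76 = 65.76 → 66
  G: 7 + 42.16 = 49.16 → 49
  B: 80 + 0.17×(255−80) = 80 + 29.75 = 109.75 → 110
rgb(66, 49, 110) = #42316E.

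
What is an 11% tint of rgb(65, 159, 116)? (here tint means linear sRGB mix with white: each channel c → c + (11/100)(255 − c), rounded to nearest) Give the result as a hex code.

#56AA83

An 11% tint moves each channel 11% toward 255:
  R: 65 + 0.11×(255−65) = 65 + 20.9 = 85.9 → 86
  G: 159 + 10.56 = 169.56 → 170
  B: 116 + 0.11×(255−116) = 116 + 15.29 = 131.29 → 131
rgb(86, 170, 131) = #56AA83.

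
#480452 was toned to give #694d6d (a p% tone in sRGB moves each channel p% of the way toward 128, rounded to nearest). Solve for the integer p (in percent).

59%

#480452 is rgb(72, 4, 82); #694d6d is rgb(105, 77, 109).
On the G channel (widest range): 77 ≈ 4 + (p/100)(128 − 4), so p ≈ 100×(77 − 4)/(128 − 4) = 7300/124 = 58.87.
p = 59 reproduces all three channels after rounding.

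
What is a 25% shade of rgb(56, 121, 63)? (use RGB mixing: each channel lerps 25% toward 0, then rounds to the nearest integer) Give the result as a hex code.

#2A5B2F

A 25% shade moves each channel 25% toward 0:
  R: 56 + 0.25×(0−56) = 56 − 14 = 42 → 42
  G: 121 − 30.25 = 90.75 → 91
  B: 63 + 0.25×(0−63) = 63 − 15.75 = 47.25 → 47
rgb(42, 91, 47) = #2A5B2F.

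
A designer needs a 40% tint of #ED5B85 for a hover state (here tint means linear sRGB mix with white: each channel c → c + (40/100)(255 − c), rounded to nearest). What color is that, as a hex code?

#F49DB6

#ED5B85 is rgb(237, 91, 133).
Lerp each channel 40% toward 255:
  R: 237 + 7.2 = 244.2 → 244
  G: 91 + 0.4×(255−91) = 91 + 65.6 = 156.6 → 157
  B: 133 + 48.8 = 181.8 → 182
rgb(244, 157, 182) = #F49DB6.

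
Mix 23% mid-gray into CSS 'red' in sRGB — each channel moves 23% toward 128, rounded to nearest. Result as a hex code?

CSS red is rgb(255, 0, 0).
A 23% tone moves each channel 23% toward 128:
  R: 255 + 0.23×(128−255) = 255 − 29.21 = 225.79 → 226
  G: 0 + 29.44 = 29.44 → 29
  B: 0 + 29.44 = 29.44 → 29
rgb(226, 29, 29) = #E21D1D.

#E21D1D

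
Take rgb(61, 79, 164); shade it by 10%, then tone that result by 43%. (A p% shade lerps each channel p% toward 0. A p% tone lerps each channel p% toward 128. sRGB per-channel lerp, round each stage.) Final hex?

A 10% shade moves each channel 10% toward 0:
  R: 61 − 6.1 = 54.9 → 55
  G: 79 − 7.9 = 71.1 → 71
  B: 164 + 0.1×(0−164) = 164 − 16.4 = 147.6 → 148
After the shade: rgb(55, 71, 148) = #374794.
Per channel, c → c + 0.43(128 − c):
  R: 55 + 31.39 = 86.39 → 86
  G: 71 + 24.51 = 95.51 → 96
  B: 148 + 0.43×(128−148) = 148 − 8.6 = 139.4 → 139
rgb(86, 96, 139) = #56608B.

#56608B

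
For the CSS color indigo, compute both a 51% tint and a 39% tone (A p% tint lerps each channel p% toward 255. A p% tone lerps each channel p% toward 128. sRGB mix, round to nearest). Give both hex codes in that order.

#A782C2, #603281

CSS indigo is rgb(75, 0, 130).
51% tint:
  R: 75 + 0.51×(255−75) = 75 + 91.8 = 166.8 → 167
  G: 0 + 0.51×(255−0) = 0 + 130.05 = 130.05 → 130
  B: 130 + 0.51×(255−130) = 130 + 63.75 = 193.75 → 194
  → #A782C2
39% tone:
  R: 75 + 0.39×(128−75) = 75 + 20.67 = 95.67 → 96
  G: 0 + 49.92 = 49.92 → 50
  B: 130 + 0.39×(128−130) = 130 − 0.78 = 129.22 → 129
  → #603281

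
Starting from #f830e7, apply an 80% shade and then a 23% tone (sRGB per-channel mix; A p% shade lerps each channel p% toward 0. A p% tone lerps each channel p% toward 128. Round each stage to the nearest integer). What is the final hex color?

#442541

#f830e7 is rgb(248, 48, 231).
Lerp each channel 80% toward 0:
  R: 248 + 0.8×(0−248) = 248 − 198.4 = 49.6 → 50
  G: 48 − 38.4 = 9.6 → 10
  B: 231 + 0.8×(0−231) = 231 − 184.8 = 46.2 → 46
After the shade: rgb(50, 10, 46) = #320a2e.
Per channel, c → c + 0.23(128 − c):
  R: 50 + 17.94 = 67.94 → 68
  G: 10 + 0.23×(128−10) = 10 + 27.14 = 37.14 → 37
  B: 46 + 0.23×(128−46) = 46 + 18.86 = 64.86 → 65
rgb(68, 37, 65) = #442541.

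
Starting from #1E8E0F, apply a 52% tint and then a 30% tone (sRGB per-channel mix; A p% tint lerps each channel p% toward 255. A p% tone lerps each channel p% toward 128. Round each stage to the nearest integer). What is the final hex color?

#1E8E0F is rgb(30, 142, 15).
Lerp each channel 52% toward 255:
  R: 30 + 0.52×(255−30) = 30 + 117 = 147 → 147
  G: 142 + 58.76 = 200.76 → 201
  B: 15 + 124.8 = 139.8 → 140
After the tint: rgb(147, 201, 140) = #93C98C.
A 30% tone moves each channel 30% toward 128:
  R: 147 + 0.3×(128−147) = 147 − 5.7 = 141.3 → 141
  G: 201 − 21.9 = 179.1 → 179
  B: 140 + 0.3×(128−140) = 140 − 3.6 = 136.4 → 136
rgb(141, 179, 136) = #8DB388.

#8DB388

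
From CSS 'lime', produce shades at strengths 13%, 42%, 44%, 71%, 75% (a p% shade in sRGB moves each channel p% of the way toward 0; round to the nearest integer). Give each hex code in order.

#00DE00, #009400, #008F00, #004A00, #004000

CSS lime is rgb(0, 255, 0).
13%: (0→0, 255 − 33.15 = 221.85→222, 0→0) → #00DE00
42%: (0→0, 255 − 107.1 = 147.9→148, 0→0) → #009400
44%: (0→0, 255 − 112.2 = 142.8→143, 0→0) → #008F00
71%: (0→0, 255 − 181.05 = 73.95→74, 0→0) → #004A00
75%: (0→0, 255 − 191.25 = 63.75→64, 0→0) → #004000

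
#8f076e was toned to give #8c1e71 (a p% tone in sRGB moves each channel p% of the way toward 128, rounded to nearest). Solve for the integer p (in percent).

#8f076e is rgb(143, 7, 110); #8c1e71 is rgb(140, 30, 113).
On the G channel (widest range): 30 ≈ 7 + (p/100)(128 − 7), so p ≈ 100×(30 − 7)/(128 − 7) = 2300/121 = 19.01.
p = 19 reproduces all three channels after rounding.

19%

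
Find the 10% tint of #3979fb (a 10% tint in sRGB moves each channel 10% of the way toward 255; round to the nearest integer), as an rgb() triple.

rgb(77, 134, 251)

#3979fb is rgb(57, 121, 251).
Lerp each channel 10% toward 255:
  R: 57 + 19.8 = 76.8 → 77
  G: 121 + 0.1×(255−121) = 121 + 13.4 = 134.4 → 134
  B: 251 + 0.4 = 251.4 → 251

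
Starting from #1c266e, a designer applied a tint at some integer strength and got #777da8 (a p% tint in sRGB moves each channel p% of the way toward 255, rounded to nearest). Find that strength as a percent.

40%

#1c266e is rgb(28, 38, 110); #777da8 is rgb(119, 125, 168).
On the R channel (widest range): 119 ≈ 28 + (p/100)(255 − 28), so p ≈ 100×(119 − 28)/(255 − 28) = 9100/227 = 40.09.
p = 40 reproduces all three channels after rounding.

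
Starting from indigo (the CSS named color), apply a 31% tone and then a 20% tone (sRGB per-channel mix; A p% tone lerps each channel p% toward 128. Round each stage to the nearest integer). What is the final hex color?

CSS indigo is rgb(75, 0, 130).
A 31% tone moves each channel 31% toward 128:
  R: 75 + 0.31×(128−75) = 75 + 16.43 = 91.43 → 91
  G: 0 + 39.68 = 39.68 → 40
  B: 130 + 0.31×(128−130) = 130 − 0.62 = 129.38 → 129
After the tone: rgb(91, 40, 129) = #5B2881.
A 20% tone moves each channel 20% toward 128:
  R: 91 + 0.2×(128−91) = 91 + 7.4 = 98.4 → 98
  G: 40 + 0.2×(128−40) = 40 + 17.6 = 57.6 → 58
  B: 129 + 0.2×(128−129) = 129 − 0.2 = 128.8 → 129
rgb(98, 58, 129) = #623A81.

#623A81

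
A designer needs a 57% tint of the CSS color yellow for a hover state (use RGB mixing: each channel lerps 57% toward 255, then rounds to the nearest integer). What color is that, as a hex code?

CSS yellow is rgb(255, 255, 0).
Lerp each channel 57% toward 255:
  R: 255 + 0.57×(255−255) = 255 + 0 = 255 → 255
  G: 255 + 0.57×(255−255) = 255 + 0 = 255 → 255
  B: 0 + 0.57×(255−0) = 0 + 145.35 = 145.35 → 145
rgb(255, 255, 145) = #ffff91.

#ffff91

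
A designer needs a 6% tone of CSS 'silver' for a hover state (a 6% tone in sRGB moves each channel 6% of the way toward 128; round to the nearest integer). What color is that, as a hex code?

#BCBCBC

CSS silver is rgb(192, 192, 192).
Per channel, c → c + 0.06(128 − c):
  R: 192 − 3.84 = 188.16 → 188
  G: 192 + 0.06×(128−192) = 192 − 3.84 = 188.16 → 188
  B: 192 + 0.06×(128−192) = 192 − 3.84 = 188.16 → 188
rgb(188, 188, 188) = #BCBCBC.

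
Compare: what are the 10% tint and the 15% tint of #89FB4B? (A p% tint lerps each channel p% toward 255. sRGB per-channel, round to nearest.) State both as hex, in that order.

#95FB5D, #9BFC66

#89FB4B is rgb(137, 251, 75).
10% tint:
  R: 137 + 0.1×(255−137) = 137 + 11.8 = 148.8 → 149
  G: 251 + 0.1×(255−251) = 251 + 0.4 = 251.4 → 251
  B: 75 + 0.1×(255−75) = 75 + 18 = 93 → 93
  → #95FB5D
15% tint:
  R: 137 + 17.7 = 154.7 → 155
  G: 251 + 0.15×(255−251) = 251 + 0.6 = 251.6 → 252
  B: 75 + 27 = 102 → 102
  → #9BFC66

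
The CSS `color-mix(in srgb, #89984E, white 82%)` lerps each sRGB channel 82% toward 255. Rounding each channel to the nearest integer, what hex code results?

#89984E is rgb(137, 152, 78).
An 82% tint moves each channel 82% toward 255:
  R: 137 + 96.76 = 233.76 → 234
  G: 152 + 0.82×(255−152) = 152 + 84.46 = 236.46 → 236
  B: 78 + 0.82×(255−78) = 78 + 145.14 = 223.14 → 223
rgb(234, 236, 223) = #EAECDF.

#EAECDF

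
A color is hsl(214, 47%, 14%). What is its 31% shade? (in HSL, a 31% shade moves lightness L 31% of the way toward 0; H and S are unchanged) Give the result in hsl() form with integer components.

hsl(214, 47%, 10%)

L moves 31% from 14 toward 0: 14 − 4.34 = 9.66 → 10.
H and S are unchanged.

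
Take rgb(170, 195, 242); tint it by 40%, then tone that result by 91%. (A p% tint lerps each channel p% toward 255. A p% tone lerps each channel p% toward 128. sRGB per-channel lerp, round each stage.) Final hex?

Lerp each channel 40% toward 255:
  R: 170 + 0.4×(255−170) = 170 + 34 = 204 → 204
  G: 195 + 0.4×(255−195) = 195 + 24 = 219 → 219
  B: 242 + 0.4×(255−242) = 242 + 5.2 = 247.2 → 247
After the tint: rgb(204, 219, 247) = #CCDBF7.
A 91% tone moves each channel 91% toward 128:
  R: 204 − 69.16 = 134.84 → 135
  G: 219 + 0.91×(128−219) = 219 − 82.81 = 136.19 → 136
  B: 247 − 108.29 = 138.71 → 139
rgb(135, 136, 139) = #87888B.

#87888B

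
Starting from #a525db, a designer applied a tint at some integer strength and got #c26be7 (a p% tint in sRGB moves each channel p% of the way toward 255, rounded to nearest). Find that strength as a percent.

32%

#a525db is rgb(165, 37, 219); #c26be7 is rgb(194, 107, 231).
On the G channel (widest range): 107 ≈ 37 + (p/100)(255 − 37), so p ≈ 100×(107 − 37)/(255 − 37) = 7000/218 = 32.11.
p = 32 reproduces all three channels after rounding.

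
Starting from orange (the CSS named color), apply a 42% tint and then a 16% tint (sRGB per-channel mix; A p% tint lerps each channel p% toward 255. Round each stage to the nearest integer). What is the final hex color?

#ffd383

CSS orange is rgb(255, 165, 0).
Per channel, c → c + 0.42(255 − c):
  R: 255 + 0.42×(255−255) = 255 + 0 = 255 → 255
  G: 165 + 37.8 = 202.8 → 203
  B: 0 + 107.1 = 107.1 → 107
After the tint: rgb(255, 203, 107) = #ffcb6b.
Lerp each channel 16% toward 255:
  R: 255 + 0.16×(255−255) = 255 + 0 = 255 → 255
  G: 203 + 0.16×(255−203) = 203 + 8.32 = 211.32 → 211
  B: 107 + 0.16×(255−107) = 107 + 23.68 = 130.68 → 131
rgb(255, 211, 131) = #ffd383.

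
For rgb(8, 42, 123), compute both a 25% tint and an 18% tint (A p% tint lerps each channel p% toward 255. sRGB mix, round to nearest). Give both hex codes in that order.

#465F9C, #345093

25% tint:
  R: 8 + 0.25×(255−8) = 8 + 61.75 = 69.75 → 70
  G: 42 + 53.25 = 95.25 → 95
  B: 123 + 0.25×(255−123) = 123 + 33 = 156 → 156
  → #465F9C
18% tint:
  R: 8 + 0.18×(255−8) = 8 + 44.46 = 52.46 → 52
  G: 42 + 38.34 = 80.34 → 80
  B: 123 + 0.18×(255−123) = 123 + 23.76 = 146.76 → 147
  → #345093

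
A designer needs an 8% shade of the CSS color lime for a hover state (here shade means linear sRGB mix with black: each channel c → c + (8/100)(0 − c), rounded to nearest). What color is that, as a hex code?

CSS lime is rgb(0, 255, 0).
Lerp each channel 8% toward 0:
  R: 0 + 0 = 0 → 0
  G: 255 + 0.08×(0−255) = 255 − 20.4 = 234.6 → 235
  B: 0 + 0.08×(0−0) = 0 + 0 = 0 → 0
rgb(0, 235, 0) = #00EB00.

#00EB00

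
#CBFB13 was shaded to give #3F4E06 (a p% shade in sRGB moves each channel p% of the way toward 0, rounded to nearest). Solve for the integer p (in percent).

69%

#CBFB13 is rgb(203, 251, 19); #3F4E06 is rgb(63, 78, 6).
On the G channel (widest range): 78 ≈ 251 + (p/100)(0 − 251), so p ≈ 100×(78 − 251)/(0 − 251) = -17300/-251 = 68.92.
p = 69 reproduces all three channels after rounding.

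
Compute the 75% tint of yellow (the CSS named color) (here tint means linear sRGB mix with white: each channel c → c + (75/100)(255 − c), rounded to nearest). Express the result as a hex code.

CSS yellow is rgb(255, 255, 0).
A 75% tint moves each channel 75% toward 255:
  R: 255 + 0.75×(255−255) = 255 + 0 = 255 → 255
  G: 255 + 0.75×(255−255) = 255 + 0 = 255 → 255
  B: 0 + 0.75×(255−0) = 0 + 191.25 = 191.25 → 191
rgb(255, 255, 191) = #FFFFBF.

#FFFFBF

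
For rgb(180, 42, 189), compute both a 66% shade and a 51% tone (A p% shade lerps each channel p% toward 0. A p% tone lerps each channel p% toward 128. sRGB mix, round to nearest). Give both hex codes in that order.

#3d0e40, #99569e

66% shade:
  R: 180 − 118.8 = 61.2 → 61
  G: 42 + 0.66×(0−42) = 42 − 27.72 = 14.28 → 14
  B: 189 − 124.74 = 64.26 → 64
  → #3d0e40
51% tone:
  R: 180 − 26.52 = 153.48 → 153
  G: 42 + 0.51×(128−42) = 42 + 43.86 = 85.86 → 86
  B: 189 + 0.51×(128−189) = 189 − 31.11 = 157.89 → 158
  → #99569e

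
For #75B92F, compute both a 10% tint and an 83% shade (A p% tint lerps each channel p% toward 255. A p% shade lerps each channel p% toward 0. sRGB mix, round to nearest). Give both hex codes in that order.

#75B92F is rgb(117, 185, 47).
10% tint:
  R: 117 + 13.8 = 130.8 → 131
  G: 185 + 0.1×(255−185) = 185 + 7 = 192 → 192
  B: 47 + 0.1×(255−47) = 47 + 20.8 = 67.8 → 68
  → #83C044
83% shade:
  R: 117 − 97.11 = 19.89 → 20
  G: 185 + 0.83×(0−185) = 185 − 153.55 = 31.45 → 31
  B: 47 − 39.01 = 7.99 → 8
  → #141F08

#83C044, #141F08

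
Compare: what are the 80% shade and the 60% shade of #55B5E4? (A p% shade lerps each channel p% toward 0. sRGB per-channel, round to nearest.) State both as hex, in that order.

#55B5E4 is rgb(85, 181, 228).
80% shade:
  R: 85 + 0.8×(0−85) = 85 − 68 = 17 → 17
  G: 181 + 0.8×(0−181) = 181 − 144.8 = 36.2 → 36
  B: 228 + 0.8×(0−228) = 228 − 182.4 = 45.6 → 46
  → #11242E
60% shade:
  R: 85 + 0.6×(0−85) = 85 − 51 = 34 → 34
  G: 181 + 0.6×(0−181) = 181 − 108.6 = 72.4 → 72
  B: 228 − 136.8 = 91.2 → 91
  → #22485B

#11242E, #22485B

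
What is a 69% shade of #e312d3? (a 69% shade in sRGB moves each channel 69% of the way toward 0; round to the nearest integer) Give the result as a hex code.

#460641

#e312d3 is rgb(227, 18, 211).
Per channel, c → c + 0.69(0 − c):
  R: 227 − 156.63 = 70.37 → 70
  G: 18 − 12.42 = 5.58 → 6
  B: 211 + 0.69×(0−211) = 211 − 145.59 = 65.41 → 65
rgb(70, 6, 65) = #460641.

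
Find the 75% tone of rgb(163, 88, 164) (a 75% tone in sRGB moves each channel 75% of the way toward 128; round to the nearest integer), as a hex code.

Per channel, c → c + 0.75(128 − c):
  R: 163 − 26.25 = 136.75 → 137
  G: 88 + 30 = 118 → 118
  B: 164 + 0.75×(128−164) = 164 − 27 = 137 → 137
rgb(137, 118, 137) = #897689.

#897689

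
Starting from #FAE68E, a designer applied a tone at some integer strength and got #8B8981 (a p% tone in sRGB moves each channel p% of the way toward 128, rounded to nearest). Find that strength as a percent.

#FAE68E is rgb(250, 230, 142); #8B8981 is rgb(139, 137, 129).
On the R channel (widest range): 139 ≈ 250 + (p/100)(128 − 250), so p ≈ 100×(139 − 250)/(128 − 250) = -11100/-122 = 90.98.
p = 91 reproduces all three channels after rounding.

91%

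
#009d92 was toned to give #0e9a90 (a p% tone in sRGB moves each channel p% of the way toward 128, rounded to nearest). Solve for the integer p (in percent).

#009d92 is rgb(0, 157, 146); #0e9a90 is rgb(14, 154, 144).
On the R channel (widest range): 14 ≈ 0 + (p/100)(128 − 0), so p ≈ 100×(14 − 0)/(128 − 0) = 1400/128 = 10.94.
p = 11 reproduces all three channels after rounding.

11%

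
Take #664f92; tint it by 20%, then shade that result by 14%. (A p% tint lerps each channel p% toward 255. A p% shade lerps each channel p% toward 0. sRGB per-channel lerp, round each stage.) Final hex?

#726290

#664f92 is rgb(102, 79, 146).
A 20% tint moves each channel 20% toward 255:
  R: 102 + 0.2×(255−102) = 102 + 30.6 = 132.6 → 133
  G: 79 + 35.2 = 114.2 → 114
  B: 146 + 0.2×(255−146) = 146 + 21.8 = 167.8 → 168
After the tint: rgb(133, 114, 168) = #8572a8.
A 14% shade moves each channel 14% toward 0:
  R: 133 − 18.62 = 114.38 → 114
  G: 114 − 15.96 = 98.04 → 98
  B: 168 + 0.14×(0−168) = 168 − 23.52 = 144.48 → 144
rgb(114, 98, 144) = #726290.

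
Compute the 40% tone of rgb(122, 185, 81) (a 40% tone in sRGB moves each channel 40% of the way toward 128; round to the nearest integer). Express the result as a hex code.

A 40% tone moves each channel 40% toward 128:
  R: 122 + 2.4 = 124.4 → 124
  G: 185 + 0.4×(128−185) = 185 − 22.8 = 162.2 → 162
  B: 81 + 18.8 = 99.8 → 100
rgb(124, 162, 100) = #7ca264.

#7ca264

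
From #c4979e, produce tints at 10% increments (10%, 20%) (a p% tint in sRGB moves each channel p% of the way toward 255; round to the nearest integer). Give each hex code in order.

#c4979e is rgb(196, 151, 158).
10%: (196 + 5.9 = 201.9→202, 151 + 10.4 = 161.4→161, 158 + 9.7 = 167.7→168) → #caa1a8
20%: (196 + 11.8 = 207.8→208, 151 + 20.8 = 171.8→172, 158 + 19.4 = 177.4→177) → #d0acb1

#caa1a8, #d0acb1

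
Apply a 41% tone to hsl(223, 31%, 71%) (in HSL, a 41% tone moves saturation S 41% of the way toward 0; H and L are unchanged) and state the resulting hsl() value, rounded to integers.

hsl(223, 18%, 71%)

S moves 41% from 31 toward 0: 31 − 12.71 = 18.29 → 18.
H and L are unchanged.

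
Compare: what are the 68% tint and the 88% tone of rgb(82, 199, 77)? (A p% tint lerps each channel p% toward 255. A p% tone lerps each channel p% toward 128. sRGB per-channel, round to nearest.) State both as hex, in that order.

68% tint:
  R: 82 + 117.64 = 199.64 → 200
  G: 199 + 0.68×(255−199) = 199 + 38.08 = 237.08 → 237
  B: 77 + 0.68×(255−77) = 77 + 121.04 = 198.04 → 198
  → #C8EDC6
88% tone:
  R: 82 + 0.88×(128−82) = 82 + 40.48 = 122.48 → 122
  G: 199 + 0.88×(128−199) = 199 − 62.48 = 136.52 → 137
  B: 77 + 44.88 = 121.88 → 122
  → #7A897A

#C8EDC6, #7A897A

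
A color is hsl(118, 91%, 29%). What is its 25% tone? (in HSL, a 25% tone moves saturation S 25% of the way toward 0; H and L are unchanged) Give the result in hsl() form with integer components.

hsl(118, 68%, 29%)

S moves 25% from 91 toward 0: 91 − 22.75 = 68.25 → 68.
H and L are unchanged.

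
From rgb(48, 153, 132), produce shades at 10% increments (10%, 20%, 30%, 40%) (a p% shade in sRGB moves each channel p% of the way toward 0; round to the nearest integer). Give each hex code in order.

#2B8A77, #267A6A, #226B5C, #1D5C4F

10%: (48 − 4.8 = 43.2→43, 153 − 15.3 = 137.7→138, 132 − 13.2 = 118.8→119) → #2B8A77
20%: (48 − 9.6 = 38.4→38, 153 − 30.6 = 122.4→122, 132 − 26.4 = 105.6→106) → #267A6A
30%: (48 − 14.4 = 33.6→34, 153 − 45.9 = 107.1→107, 132 − 39.6 = 92.4→92) → #226B5C
40%: (48 − 19.2 = 28.8→29, 153 − 61.2 = 91.8→92, 132 − 52.8 = 79.2→79) → #1D5C4F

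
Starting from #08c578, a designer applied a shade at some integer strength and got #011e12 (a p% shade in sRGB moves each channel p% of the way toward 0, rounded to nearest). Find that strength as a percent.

#08c578 is rgb(8, 197, 120); #011e12 is rgb(1, 30, 18).
On the G channel (widest range): 30 ≈ 197 + (p/100)(0 − 197), so p ≈ 100×(30 − 197)/(0 − 197) = -16700/-197 = 84.77.
p = 85 reproduces all three channels after rounding.

85%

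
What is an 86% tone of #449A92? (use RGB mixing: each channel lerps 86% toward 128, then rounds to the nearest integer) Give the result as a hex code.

#788483

#449A92 is rgb(68, 154, 146).
An 86% tone moves each channel 86% toward 128:
  R: 68 + 51.6 = 119.6 → 120
  G: 154 + 0.86×(128−154) = 154 − 22.36 = 131.64 → 132
  B: 146 + 0.86×(128−146) = 146 − 15.48 = 130.52 → 131
rgb(120, 132, 131) = #788483.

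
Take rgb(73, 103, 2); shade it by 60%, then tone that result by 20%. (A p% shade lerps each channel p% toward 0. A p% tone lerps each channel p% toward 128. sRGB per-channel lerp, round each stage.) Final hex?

A 60% shade moves each channel 60% toward 0:
  R: 73 − 43.8 = 29.2 → 29
  G: 103 + 0.6×(0−103) = 103 − 61.8 = 41.2 → 41
  B: 2 + 0.6×(0−2) = 2 − 1.2 = 0.8 → 1
After the shade: rgb(29, 41, 1) = #1D2901.
Per channel, c → c + 0.2(128 − c):
  R: 29 + 19.8 = 48.8 → 49
  G: 41 + 0.2×(128−41) = 41 + 17.4 = 58.4 → 58
  B: 1 + 25.4 = 26.4 → 26
rgb(49, 58, 26) = #313A1A.

#313A1A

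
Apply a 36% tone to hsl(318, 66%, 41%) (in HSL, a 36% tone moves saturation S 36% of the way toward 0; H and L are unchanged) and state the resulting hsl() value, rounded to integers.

S moves 36% from 66 toward 0: 66 − 23.76 = 42.24 → 42.
H and L are unchanged.

hsl(318, 42%, 41%)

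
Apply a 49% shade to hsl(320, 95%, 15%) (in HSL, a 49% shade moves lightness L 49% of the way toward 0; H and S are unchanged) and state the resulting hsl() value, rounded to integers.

L moves 49% from 15 toward 0: 15 − 7.35 = 7.65 → 8.
H and S are unchanged.

hsl(320, 95%, 8%)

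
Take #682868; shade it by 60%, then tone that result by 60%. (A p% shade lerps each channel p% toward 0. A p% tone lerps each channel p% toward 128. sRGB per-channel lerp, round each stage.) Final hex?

#682868 is rgb(104, 40, 104).
A 60% shade moves each channel 60% toward 0:
  R: 104 + 0.6×(0−104) = 104 − 62.4 = 41.6 → 42
  G: 40 + 0.6×(0−40) = 40 − 24 = 16 → 16
  B: 104 + 0.6×(0−104) = 104 − 62.4 = 41.6 → 42
After the shade: rgb(42, 16, 42) = #2a102a.
A 60% tone moves each channel 60% toward 128:
  R: 42 + 0.6×(128−42) = 42 + 51.6 = 93.6 → 94
  G: 16 + 67.2 = 83.2 → 83
  B: 42 + 51.6 = 93.6 → 94
rgb(94, 83, 94) = #5e535e.

#5e535e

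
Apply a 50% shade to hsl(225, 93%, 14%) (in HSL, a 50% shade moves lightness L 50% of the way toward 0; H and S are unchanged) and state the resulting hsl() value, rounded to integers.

L moves 50% from 14 toward 0: 14 − 7 = 7 → 7.
H and S are unchanged.

hsl(225, 93%, 7%)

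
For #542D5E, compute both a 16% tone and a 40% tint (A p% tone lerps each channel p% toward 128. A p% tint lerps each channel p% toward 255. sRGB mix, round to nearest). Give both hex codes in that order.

#5B3A63, #98819E

#542D5E is rgb(84, 45, 94).
16% tone:
  R: 84 + 0.16×(128−84) = 84 + 7.04 = 91.04 → 91
  G: 45 + 13.28 = 58.28 → 58
  B: 94 + 5.44 = 99.44 → 99
  → #5B3A63
40% tint:
  R: 84 + 0.4×(255−84) = 84 + 68.4 = 152.4 → 152
  G: 45 + 0.4×(255−45) = 45 + 84 = 129 → 129
  B: 94 + 0.4×(255−94) = 94 + 64.4 = 158.4 → 158
  → #98819E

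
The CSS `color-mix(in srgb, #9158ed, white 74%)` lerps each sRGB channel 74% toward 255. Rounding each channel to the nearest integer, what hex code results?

#9158ed is rgb(145, 88, 237).
A 74% tint moves each channel 74% toward 255:
  R: 145 + 0.74×(255−145) = 145 + 81.4 = 226.4 → 226
  G: 88 + 123.58 = 211.58 → 212
  B: 237 + 13.32 = 250.32 → 250
rgb(226, 212, 250) = #e2d4fa.

#e2d4fa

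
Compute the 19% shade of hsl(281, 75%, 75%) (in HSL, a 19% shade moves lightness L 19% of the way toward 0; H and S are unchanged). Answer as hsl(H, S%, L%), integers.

hsl(281, 75%, 61%)

L moves 19% from 75 toward 0: 75 − 14.25 = 60.75 → 61.
H and S are unchanged.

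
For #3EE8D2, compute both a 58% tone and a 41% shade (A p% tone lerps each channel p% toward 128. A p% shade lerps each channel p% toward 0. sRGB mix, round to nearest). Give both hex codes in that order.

#64ACA2, #25897C

#3EE8D2 is rgb(62, 232, 210).
58% tone:
  R: 62 + 0.58×(128−62) = 62 + 38.28 = 100.28 → 100
  G: 232 + 0.58×(128−232) = 232 − 60.32 = 171.68 → 172
  B: 210 − 47.56 = 162.44 → 162
  → #64ACA2
41% shade:
  R: 62 + 0.41×(0−62) = 62 − 25.42 = 36.58 → 37
  G: 232 − 95.12 = 136.88 → 137
  B: 210 + 0.41×(0−210) = 210 − 86.1 = 123.9 → 124
  → #25897C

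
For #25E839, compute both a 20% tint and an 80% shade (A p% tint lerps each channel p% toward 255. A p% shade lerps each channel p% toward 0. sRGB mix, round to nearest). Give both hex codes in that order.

#25E839 is rgb(37, 232, 57).
20% tint:
  R: 37 + 0.2×(255−37) = 37 + 43.6 = 80.6 → 81
  G: 232 + 0.2×(255−232) = 232 + 4.6 = 236.6 → 237
  B: 57 + 39.6 = 96.6 → 97
  → #51ED61
80% shade:
  R: 37 + 0.8×(0−37) = 37 − 29.6 = 7.4 → 7
  G: 232 − 185.6 = 46.4 → 46
  B: 57 − 45.6 = 11.4 → 11
  → #072E0B

#51ED61, #072E0B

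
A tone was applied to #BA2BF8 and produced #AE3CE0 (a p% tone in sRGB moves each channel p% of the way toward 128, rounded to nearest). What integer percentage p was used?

#BA2BF8 is rgb(186, 43, 248); #AE3CE0 is rgb(174, 60, 224).
On the B channel (widest range): 224 ≈ 248 + (p/100)(128 − 248), so p ≈ 100×(224 − 248)/(128 − 248) = -2400/-120 = 20.00.
p = 20 reproduces all three channels after rounding.

20%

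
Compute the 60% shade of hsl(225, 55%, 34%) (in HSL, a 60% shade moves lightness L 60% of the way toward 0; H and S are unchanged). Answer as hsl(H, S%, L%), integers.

L moves 60% from 34 toward 0: 34 − 20.4 = 13.6 → 14.
H and S are unchanged.

hsl(225, 55%, 14%)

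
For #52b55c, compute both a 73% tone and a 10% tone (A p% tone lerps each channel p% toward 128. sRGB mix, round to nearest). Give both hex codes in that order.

#52b55c is rgb(82, 181, 92).
73% tone:
  R: 82 + 33.58 = 115.58 → 116
  G: 181 + 0.73×(128−181) = 181 − 38.69 = 142.31 → 142
  B: 92 + 0.73×(128−92) = 92 + 26.28 = 118.28 → 118
  → #748e76
10% tone:
  R: 82 + 4.6 = 86.6 → 87
  G: 181 − 5.3 = 175.7 → 176
  B: 92 + 0.1×(128−92) = 92 + 3.6 = 95.6 → 96
  → #57b060

#748e76, #57b060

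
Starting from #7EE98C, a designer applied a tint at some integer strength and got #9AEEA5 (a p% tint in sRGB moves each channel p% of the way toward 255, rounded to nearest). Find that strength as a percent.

#7EE98C is rgb(126, 233, 140); #9AEEA5 is rgb(154, 238, 165).
On the R channel (widest range): 154 ≈ 126 + (p/100)(255 − 126), so p ≈ 100×(154 − 126)/(255 − 126) = 2800/129 = 21.71.
p = 22 reproduces all three channels after rounding.

22%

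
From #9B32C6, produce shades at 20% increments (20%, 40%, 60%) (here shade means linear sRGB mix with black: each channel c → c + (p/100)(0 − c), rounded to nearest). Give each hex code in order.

#7C289E, #5D1E77, #3E144F

#9B32C6 is rgb(155, 50, 198).
20%: (155 − 31 = 124→124, 50 − 10 = 40→40, 198 − 39.6 = 158.4→158) → #7C289E
40%: (155 − 62 = 93→93, 50 − 20 = 30→30, 198 − 79.2 = 118.8→119) → #5D1E77
60%: (155 − 93 = 62→62, 50 − 30 = 20→20, 198 − 118.8 = 79.2→79) → #3E144F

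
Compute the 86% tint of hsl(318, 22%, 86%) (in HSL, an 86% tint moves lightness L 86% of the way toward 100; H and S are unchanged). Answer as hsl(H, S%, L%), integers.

hsl(318, 22%, 98%)

L moves 86% from 86 toward 100: 86 + 12.04 = 98.04 → 98.
H and S are unchanged.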